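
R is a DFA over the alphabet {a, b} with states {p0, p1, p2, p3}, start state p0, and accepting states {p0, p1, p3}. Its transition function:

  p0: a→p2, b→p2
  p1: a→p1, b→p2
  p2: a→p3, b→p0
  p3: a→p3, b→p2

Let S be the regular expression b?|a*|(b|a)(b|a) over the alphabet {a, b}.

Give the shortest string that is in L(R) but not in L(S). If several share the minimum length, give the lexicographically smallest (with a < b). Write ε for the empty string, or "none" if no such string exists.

baa

The string baa is accepted by R but not by S.
No shorter string lies in the difference, and baa is the lexicographically first length-3 string in L(R) \ L(S).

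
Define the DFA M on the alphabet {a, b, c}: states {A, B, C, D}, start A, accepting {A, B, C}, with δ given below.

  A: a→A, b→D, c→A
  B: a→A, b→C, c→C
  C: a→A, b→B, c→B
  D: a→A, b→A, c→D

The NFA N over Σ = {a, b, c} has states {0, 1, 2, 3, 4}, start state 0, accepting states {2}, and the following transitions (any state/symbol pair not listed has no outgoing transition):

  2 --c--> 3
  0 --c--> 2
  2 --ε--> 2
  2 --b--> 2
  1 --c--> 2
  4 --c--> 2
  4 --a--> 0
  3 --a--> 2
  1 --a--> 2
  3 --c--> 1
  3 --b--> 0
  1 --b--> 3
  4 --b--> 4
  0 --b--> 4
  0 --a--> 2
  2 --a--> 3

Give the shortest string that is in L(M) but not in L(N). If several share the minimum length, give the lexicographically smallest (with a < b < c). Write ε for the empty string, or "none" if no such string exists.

ε

The empty string ε is accepted by M but not by N.
Since ε is the unique shortest string, it is the required witness.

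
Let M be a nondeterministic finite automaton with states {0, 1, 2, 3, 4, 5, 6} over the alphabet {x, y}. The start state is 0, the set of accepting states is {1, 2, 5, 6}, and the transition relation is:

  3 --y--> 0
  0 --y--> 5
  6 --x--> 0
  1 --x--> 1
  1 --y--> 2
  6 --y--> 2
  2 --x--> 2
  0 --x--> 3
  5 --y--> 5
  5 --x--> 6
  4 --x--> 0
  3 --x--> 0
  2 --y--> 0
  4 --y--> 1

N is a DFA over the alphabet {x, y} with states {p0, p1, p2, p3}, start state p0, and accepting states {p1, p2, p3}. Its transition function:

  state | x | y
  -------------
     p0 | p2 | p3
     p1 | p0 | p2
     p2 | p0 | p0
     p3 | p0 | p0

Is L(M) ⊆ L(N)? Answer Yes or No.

No

The string yx is in L(M) but not in L(N).
So L(M) ⊄ L(N).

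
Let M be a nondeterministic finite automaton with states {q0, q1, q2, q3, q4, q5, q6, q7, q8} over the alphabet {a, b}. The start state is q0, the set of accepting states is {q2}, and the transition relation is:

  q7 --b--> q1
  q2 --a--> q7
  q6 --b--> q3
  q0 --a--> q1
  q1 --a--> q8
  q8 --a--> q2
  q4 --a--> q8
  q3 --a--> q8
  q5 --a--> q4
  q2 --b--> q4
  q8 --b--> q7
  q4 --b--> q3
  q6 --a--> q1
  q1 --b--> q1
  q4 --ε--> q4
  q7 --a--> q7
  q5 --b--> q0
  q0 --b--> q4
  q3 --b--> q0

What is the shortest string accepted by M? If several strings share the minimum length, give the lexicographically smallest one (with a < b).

A breadth-first search from q0 reaches an accepting state first via the path q0 → q1 → q8 → q2 on input aaa.
No string of length < 3 is accepted (BFS exhausts all shorter strings without reaching an accepting state), and aaa is the lexicographically least accepting string of length 3.

aaa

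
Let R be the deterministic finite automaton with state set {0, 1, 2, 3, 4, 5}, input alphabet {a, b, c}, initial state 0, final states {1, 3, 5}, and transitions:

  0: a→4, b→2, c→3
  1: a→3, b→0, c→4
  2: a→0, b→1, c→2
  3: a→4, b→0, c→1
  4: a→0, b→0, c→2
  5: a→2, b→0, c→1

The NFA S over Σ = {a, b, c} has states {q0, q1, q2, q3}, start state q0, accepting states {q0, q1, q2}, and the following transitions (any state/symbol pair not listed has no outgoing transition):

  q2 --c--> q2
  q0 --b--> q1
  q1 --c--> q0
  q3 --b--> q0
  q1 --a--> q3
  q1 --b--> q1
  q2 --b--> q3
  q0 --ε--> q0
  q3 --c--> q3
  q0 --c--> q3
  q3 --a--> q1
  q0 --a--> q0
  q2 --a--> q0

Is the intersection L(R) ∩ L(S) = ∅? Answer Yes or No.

No

The string bb is accepted by both R and S.
Hence L(R) ∩ L(S) ≠ ∅.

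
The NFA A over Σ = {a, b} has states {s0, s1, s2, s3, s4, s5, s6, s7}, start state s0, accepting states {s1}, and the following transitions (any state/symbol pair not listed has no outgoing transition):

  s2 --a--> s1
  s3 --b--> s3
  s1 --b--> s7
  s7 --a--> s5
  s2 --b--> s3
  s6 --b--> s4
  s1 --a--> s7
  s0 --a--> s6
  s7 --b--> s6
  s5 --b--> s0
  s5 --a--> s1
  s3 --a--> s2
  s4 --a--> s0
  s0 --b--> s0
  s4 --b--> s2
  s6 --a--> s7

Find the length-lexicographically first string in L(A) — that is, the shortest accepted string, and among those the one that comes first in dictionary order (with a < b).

A breadth-first search from s0 reaches an accepting state first via the path s0 → s6 → s7 → s5 → s1 on input aaaa.
No string of length < 4 is accepted (BFS exhausts all shorter strings without reaching an accepting state), and aaaa is the lexicographically least accepting string of length 4.

aaaa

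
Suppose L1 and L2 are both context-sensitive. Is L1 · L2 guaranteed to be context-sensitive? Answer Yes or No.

With disjoint nonterminals (and terminals first replaced by fresh nonterminal copies so contexts cannot straddle the boundary), S → S₁S₂ added to two noncontracting grammars is noncontracting and generates L₁L₂; equivalently an LBA guesses the split point and checks each part in place.
So the context-sensitive languages are closed under concatenation.

Yes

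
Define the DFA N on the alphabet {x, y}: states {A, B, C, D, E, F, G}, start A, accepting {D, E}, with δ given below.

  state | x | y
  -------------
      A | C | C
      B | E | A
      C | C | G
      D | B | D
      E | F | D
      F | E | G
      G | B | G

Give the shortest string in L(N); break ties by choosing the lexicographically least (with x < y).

xyxx

A breadth-first search from A reaches an accepting state first via the path A → C → G → B → E on input xyxx.
No string of length < 4 is accepted (BFS exhausts all shorter strings without reaching an accepting state), and xyxx is the lexicographically least accepting string of length 4.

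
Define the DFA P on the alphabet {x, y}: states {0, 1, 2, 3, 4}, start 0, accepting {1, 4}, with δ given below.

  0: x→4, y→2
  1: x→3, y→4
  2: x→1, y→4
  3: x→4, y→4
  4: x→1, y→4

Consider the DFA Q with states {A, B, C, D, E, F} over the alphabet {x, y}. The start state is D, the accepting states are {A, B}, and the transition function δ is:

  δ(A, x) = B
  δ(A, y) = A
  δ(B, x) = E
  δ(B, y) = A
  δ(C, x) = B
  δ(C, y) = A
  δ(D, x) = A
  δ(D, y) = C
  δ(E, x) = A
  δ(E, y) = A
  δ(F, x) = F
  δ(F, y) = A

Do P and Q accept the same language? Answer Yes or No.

Exploring the product automaton P × Q from the start pair (0, D), following both machines on each input symbol, reaches 5 state pairs: (0, D), (4, A), (2, C), (1, B), (3, E).
P accepts in {1, 4} and Q accepts in {A, B}. In every reachable pair the two components are either both accepting — (4, A), (1, B) — or both non-accepting, so no string is accepted by exactly one of the machines: L(P) \ L(Q) and L(Q) \ L(P) are both empty.
Hence every string is accepted by P iff it is accepted by Q, and the two languages coincide.

Yes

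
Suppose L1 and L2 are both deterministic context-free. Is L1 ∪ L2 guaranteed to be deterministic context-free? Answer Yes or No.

{aⁿbⁿ : n≥0} and {aⁿb²ⁿ : n≥0} are each accepted by a deterministic PDA (push the a's; pop one per b, respectively one per two b's), but their union U is not. Suppose a DPDA M accepted U. Being deterministic, M has a single run on aⁿb²ⁿ, and since aⁿbⁿ ∈ U that run passes through an accepting configuration right after consuming the prefix aⁿbⁿ and then goes on to accept again after n more b's. Build an ordinary (nondeterministic) PDA M′ that simulates M on a's and b's and, at any moment when M is in an accepting state, may switch to a second mode in which it reads only c's, feeding each c to M as a b; M′ accepts when M does. Then M′ accepts aⁱbʲcᵏ (k≥1) exactly when both aⁱbʲ ∈ U and aⁱbʲ⁺ᵏ ∈ U, and checking the four cases (i=j or j=2i, combined with j+k=i or j+k=2i) leaves only i=j=k: so L(M′) ∩ a*b*c⁺ = {aⁿbⁿcⁿ : n≥1} would be context-free, which it is not (pumping lemma) — contradiction. (The union is an unambiguous CFL; it is determinism, not unambiguity, that fails.)

No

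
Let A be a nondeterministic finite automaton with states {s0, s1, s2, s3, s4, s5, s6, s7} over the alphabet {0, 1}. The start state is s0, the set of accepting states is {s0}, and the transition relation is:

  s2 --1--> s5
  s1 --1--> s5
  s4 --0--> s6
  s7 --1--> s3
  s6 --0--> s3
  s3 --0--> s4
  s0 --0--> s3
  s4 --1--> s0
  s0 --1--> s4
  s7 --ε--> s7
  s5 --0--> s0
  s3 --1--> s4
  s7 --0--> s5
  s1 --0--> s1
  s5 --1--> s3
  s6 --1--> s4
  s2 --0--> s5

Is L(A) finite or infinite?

State s0 is reachable from the start and can reach an accepting state, and it lies on the cycle s0 → s3 → s4 → s0.
Traversing that cycle any number of times yields accepted strings of unbounded length, so the language is infinite.

infinite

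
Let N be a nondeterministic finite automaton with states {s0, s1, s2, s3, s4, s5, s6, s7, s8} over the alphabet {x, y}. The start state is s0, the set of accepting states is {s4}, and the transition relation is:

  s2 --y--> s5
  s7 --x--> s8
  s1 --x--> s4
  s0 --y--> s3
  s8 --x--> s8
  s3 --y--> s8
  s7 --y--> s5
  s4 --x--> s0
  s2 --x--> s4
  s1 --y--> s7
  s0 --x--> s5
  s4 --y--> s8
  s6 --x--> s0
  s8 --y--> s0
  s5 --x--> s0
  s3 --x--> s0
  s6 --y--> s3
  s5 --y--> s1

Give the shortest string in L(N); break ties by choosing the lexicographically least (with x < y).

xyx

A breadth-first search from s0 reaches an accepting state first via the path s0 → s5 → s1 → s4 on input xyx.
No string of length < 3 is accepted (BFS exhausts all shorter strings without reaching an accepting state), and xyx is the lexicographically least accepting string of length 3.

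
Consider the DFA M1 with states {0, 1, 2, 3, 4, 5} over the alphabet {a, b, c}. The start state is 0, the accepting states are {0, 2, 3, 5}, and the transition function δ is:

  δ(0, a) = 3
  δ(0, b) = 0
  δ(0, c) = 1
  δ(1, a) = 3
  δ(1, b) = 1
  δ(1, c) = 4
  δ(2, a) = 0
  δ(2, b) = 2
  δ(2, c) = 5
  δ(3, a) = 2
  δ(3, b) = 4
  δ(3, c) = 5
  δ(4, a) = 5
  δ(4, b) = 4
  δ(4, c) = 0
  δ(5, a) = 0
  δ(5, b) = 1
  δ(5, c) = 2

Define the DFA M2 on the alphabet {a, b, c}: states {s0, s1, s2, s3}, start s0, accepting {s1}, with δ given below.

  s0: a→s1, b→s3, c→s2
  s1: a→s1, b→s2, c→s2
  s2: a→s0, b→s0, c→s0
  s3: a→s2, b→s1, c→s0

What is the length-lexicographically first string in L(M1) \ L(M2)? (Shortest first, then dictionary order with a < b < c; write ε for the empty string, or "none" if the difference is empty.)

The empty string ε is accepted by M1 but not by M2.
Since ε is the unique shortest string, it is the required witness.

ε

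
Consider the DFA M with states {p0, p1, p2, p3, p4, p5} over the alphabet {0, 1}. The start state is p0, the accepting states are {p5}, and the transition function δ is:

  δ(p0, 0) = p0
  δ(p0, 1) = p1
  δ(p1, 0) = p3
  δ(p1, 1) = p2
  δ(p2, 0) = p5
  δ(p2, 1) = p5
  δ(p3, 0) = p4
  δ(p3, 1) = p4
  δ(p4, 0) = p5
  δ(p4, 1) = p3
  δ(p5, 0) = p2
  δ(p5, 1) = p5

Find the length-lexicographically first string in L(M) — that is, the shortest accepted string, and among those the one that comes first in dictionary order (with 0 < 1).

A breadth-first search from p0 reaches an accepting state first via the path p0 → p1 → p2 → p5 on input 110.
No string of length < 3 is accepted (BFS exhausts all shorter strings without reaching an accepting state), and 110 is the lexicographically least accepting string of length 3.

110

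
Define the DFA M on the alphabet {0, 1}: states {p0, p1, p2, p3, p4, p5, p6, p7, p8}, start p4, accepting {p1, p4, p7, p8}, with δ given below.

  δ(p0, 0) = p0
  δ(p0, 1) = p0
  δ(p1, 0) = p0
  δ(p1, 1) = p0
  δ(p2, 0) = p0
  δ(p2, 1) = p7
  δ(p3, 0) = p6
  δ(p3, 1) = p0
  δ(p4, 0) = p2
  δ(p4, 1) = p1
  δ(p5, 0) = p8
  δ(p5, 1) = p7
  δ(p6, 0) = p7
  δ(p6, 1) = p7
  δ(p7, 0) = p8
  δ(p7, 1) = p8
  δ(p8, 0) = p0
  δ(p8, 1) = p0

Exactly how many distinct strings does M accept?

The useful subgraph on states {p1, p2, p4, p7, p8} is acyclic, so L(M) is finite; the longest accepting path visits 4 useful states, giving maximum string length 3.
Counting accepting paths from p4 by length: 1 of length 0, 1 of length 1, 1 of length 2, 2 of length 3. Total 5.

5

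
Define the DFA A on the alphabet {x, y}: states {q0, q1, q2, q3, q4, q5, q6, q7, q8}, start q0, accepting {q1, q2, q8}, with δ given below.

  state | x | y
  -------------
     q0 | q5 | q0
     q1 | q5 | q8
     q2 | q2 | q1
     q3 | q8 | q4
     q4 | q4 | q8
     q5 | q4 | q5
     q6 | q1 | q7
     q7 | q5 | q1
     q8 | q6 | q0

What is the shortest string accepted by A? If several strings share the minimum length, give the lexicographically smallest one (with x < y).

xxy

A breadth-first search from q0 reaches an accepting state first via the path q0 → q5 → q4 → q8 on input xxy.
No string of length < 3 is accepted (BFS exhausts all shorter strings without reaching an accepting state), and xxy is the lexicographically least accepting string of length 3.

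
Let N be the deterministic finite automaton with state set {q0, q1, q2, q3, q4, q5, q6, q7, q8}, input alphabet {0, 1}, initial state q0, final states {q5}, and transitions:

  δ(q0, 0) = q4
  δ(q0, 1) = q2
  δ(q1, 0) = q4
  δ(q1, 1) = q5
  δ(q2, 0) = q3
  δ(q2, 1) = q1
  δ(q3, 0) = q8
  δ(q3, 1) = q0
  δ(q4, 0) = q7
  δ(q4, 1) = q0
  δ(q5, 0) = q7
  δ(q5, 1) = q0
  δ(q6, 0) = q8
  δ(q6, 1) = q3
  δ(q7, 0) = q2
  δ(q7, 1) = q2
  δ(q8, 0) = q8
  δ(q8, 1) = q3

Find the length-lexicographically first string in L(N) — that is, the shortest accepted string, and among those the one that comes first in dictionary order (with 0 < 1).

111

A breadth-first search from q0 reaches an accepting state first via the path q0 → q2 → q1 → q5 on input 111.
No string of length < 3 is accepted (BFS exhausts all shorter strings without reaching an accepting state), and 111 is the lexicographically least accepting string of length 3.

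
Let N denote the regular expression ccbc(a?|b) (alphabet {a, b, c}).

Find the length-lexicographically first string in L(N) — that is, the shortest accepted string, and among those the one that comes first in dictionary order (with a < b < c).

By inspection of the expression, no string of length less than 4 matches, and ccbc is the lexicographically first match of length 4.

ccbc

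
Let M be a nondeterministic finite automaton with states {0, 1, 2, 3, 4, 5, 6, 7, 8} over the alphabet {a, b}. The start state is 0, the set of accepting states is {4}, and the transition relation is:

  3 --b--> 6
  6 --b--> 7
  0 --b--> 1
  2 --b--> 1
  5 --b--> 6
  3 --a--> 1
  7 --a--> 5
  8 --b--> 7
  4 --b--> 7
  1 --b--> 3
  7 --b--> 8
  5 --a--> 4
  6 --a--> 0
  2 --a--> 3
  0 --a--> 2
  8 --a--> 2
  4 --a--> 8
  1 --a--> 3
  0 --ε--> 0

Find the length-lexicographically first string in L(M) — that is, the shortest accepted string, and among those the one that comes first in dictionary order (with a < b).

aabbaa

A breadth-first search from 0 reaches an accepting state first via the path 0 → 2 → 3 → 6 → 7 → 5 → 4 on input aabbaa.
No string of length < 6 is accepted (BFS exhausts all shorter strings without reaching an accepting state), and aabbaa is the lexicographically least accepting string of length 6.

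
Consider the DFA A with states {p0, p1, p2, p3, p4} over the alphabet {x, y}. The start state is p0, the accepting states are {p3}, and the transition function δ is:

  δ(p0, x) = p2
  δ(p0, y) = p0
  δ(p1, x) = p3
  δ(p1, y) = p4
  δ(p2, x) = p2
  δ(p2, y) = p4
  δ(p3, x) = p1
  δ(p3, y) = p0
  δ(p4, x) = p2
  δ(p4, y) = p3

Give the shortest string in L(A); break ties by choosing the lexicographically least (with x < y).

A breadth-first search from p0 reaches an accepting state first via the path p0 → p2 → p4 → p3 on input xyy.
No string of length < 3 is accepted (BFS exhausts all shorter strings without reaching an accepting state), and xyy is the lexicographically least accepting string of length 3.

xyy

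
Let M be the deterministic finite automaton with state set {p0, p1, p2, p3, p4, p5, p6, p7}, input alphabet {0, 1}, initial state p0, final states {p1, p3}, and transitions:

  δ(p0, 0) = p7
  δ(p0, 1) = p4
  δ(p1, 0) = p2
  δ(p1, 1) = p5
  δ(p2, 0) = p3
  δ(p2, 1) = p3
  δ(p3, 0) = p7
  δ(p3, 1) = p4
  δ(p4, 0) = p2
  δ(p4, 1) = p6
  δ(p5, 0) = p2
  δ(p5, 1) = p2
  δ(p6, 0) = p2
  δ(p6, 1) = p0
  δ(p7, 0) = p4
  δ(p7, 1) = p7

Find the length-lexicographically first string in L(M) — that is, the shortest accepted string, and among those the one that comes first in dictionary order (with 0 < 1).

A breadth-first search from p0 reaches an accepting state first via the path p0 → p4 → p2 → p3 on input 100.
No string of length < 3 is accepted (BFS exhausts all shorter strings without reaching an accepting state), and 100 is the lexicographically least accepting string of length 3.

100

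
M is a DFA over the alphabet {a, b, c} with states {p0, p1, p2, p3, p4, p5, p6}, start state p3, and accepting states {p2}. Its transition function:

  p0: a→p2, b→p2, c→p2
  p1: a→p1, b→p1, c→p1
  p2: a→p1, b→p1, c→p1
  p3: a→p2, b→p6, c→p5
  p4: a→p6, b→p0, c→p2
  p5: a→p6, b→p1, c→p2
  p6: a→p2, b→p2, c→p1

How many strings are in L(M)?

6

The useful subgraph on states {p2, p3, p5, p6} is acyclic, so L(M) is finite; the longest accepting path visits 4 useful states, giving maximum string length 3.
Counting accepting paths from p3 by length: 1 of length 1, 3 of length 2, 2 of length 3. Total 6.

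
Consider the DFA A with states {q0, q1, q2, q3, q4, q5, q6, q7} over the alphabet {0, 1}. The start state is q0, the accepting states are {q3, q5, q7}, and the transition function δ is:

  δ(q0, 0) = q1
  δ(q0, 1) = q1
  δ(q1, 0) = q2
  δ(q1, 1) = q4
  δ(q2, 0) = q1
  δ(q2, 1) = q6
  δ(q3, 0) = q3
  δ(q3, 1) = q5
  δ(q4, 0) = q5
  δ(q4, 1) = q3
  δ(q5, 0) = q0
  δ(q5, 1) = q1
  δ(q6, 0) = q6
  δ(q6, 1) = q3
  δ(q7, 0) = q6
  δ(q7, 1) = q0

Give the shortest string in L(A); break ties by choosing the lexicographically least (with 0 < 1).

A breadth-first search from q0 reaches an accepting state first via the path q0 → q1 → q4 → q5 on input 010.
No string of length < 3 is accepted (BFS exhausts all shorter strings without reaching an accepting state), and 010 is the lexicographically least accepting string of length 3.

010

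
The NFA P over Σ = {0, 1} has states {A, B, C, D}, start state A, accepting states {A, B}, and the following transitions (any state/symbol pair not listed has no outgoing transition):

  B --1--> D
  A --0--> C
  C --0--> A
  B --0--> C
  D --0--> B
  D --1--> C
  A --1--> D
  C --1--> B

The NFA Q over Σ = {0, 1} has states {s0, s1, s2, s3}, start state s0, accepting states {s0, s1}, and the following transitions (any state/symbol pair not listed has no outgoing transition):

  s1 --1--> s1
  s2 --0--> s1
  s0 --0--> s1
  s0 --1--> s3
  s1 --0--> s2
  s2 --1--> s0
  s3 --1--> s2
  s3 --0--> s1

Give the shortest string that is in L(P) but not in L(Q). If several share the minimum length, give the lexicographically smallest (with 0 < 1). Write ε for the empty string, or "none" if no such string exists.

The string 00 is accepted by P but not by Q.
No shorter string lies in the difference, and 00 is the lexicographically first length-2 string in L(P) \ L(Q).

00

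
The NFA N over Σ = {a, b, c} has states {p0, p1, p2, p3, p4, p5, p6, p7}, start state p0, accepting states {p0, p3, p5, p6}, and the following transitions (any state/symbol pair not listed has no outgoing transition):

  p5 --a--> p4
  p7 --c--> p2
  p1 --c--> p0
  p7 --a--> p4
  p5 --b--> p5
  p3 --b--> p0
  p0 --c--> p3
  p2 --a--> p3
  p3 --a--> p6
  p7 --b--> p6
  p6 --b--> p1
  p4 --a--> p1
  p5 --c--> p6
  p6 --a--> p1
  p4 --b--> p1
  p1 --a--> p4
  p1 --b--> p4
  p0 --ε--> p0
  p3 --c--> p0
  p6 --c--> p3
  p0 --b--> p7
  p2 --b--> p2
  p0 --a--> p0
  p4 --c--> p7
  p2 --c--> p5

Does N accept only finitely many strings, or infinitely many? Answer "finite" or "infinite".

State p0 is reachable from the start and can reach an accepting state, and it lies on the cycle p0 → p0.
Traversing that cycle any number of times yields accepted strings of unbounded length, so the language is infinite.

infinite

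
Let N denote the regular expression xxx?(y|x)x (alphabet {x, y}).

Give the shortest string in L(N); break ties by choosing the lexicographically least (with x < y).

By inspection of the expression, no string of length less than 4 matches, and xxxx is the lexicographically first match of length 4.

xxxx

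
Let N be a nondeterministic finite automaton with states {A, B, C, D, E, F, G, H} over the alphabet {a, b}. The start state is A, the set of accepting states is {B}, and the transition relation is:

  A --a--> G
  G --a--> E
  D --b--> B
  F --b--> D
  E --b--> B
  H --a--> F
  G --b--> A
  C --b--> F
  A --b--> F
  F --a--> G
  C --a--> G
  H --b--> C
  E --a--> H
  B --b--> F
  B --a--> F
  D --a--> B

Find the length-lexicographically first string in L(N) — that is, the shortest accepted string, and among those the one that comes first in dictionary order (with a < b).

A breadth-first search from A reaches an accepting state first via the path A → G → E → B on input aab.
No string of length < 3 is accepted (BFS exhausts all shorter strings without reaching an accepting state), and aab is the lexicographically least accepting string of length 3.

aab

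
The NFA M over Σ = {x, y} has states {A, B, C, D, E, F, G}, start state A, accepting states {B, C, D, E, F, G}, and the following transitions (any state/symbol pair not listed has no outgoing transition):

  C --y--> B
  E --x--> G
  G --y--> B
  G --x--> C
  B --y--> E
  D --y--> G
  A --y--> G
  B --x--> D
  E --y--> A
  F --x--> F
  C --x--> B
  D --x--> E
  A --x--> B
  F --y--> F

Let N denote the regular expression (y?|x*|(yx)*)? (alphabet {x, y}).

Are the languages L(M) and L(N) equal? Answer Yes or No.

The string xy is accepted by M but rejected by N.
So L(M) ≠ L(N).

No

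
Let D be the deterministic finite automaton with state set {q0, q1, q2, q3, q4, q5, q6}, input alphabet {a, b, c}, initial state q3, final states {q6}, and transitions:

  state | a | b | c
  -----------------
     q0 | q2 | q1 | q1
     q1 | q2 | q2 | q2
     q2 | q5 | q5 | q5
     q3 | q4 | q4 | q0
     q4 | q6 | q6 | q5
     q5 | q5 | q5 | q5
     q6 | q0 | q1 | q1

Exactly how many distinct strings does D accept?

4

The useful subgraph on states {q3, q4, q6} is acyclic, so L(D) is finite; the longest accepting path visits 3 useful states, giving maximum string length 2.
Counting accepting paths from q3 by length: 4 of length 2. Total 4.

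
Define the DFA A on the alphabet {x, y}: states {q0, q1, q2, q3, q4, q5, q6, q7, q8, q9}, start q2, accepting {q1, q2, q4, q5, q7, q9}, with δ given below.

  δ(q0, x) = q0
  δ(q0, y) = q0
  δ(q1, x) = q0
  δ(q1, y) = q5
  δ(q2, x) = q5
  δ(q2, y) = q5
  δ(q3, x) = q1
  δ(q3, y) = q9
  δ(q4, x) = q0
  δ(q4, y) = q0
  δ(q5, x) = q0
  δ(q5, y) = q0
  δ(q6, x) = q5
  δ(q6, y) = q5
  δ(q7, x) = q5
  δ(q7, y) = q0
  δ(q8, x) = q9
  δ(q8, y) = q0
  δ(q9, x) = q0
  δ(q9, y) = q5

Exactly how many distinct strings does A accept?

The useful subgraph on states {q2, q5} is acyclic, so L(A) is finite; the longest accepting path visits 2 useful states, giving maximum string length 1.
Counting accepting paths from q2 by length: 1 of length 0, 2 of length 1. Total 3.

3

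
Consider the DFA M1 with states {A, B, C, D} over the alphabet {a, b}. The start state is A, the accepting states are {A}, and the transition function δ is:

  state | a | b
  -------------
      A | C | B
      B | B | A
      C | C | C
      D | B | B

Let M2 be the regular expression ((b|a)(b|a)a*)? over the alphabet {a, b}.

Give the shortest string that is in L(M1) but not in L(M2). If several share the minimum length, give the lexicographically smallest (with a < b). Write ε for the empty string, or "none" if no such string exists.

bab

The string bab is accepted by M1 but not by M2.
No shorter string lies in the difference, and bab is the lexicographically first length-3 string in L(M1) \ L(M2).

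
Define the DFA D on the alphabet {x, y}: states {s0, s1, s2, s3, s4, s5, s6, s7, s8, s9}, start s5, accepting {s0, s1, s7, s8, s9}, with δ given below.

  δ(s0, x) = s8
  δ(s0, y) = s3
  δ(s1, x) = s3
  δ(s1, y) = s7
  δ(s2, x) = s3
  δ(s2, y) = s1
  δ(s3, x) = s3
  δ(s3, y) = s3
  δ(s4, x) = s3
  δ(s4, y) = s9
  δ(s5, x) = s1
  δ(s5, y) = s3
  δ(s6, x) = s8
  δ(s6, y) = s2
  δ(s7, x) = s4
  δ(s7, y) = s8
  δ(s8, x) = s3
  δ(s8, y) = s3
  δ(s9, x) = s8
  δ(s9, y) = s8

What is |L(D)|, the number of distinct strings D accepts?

The useful subgraph on states {s1, s4, s5, s7, s8, s9} is acyclic, so L(D) is finite; the longest accepting path visits 6 useful states, giving maximum string length 5.
Counting accepting paths from s5 by length: 1 of length 1, 1 of length 2, 1 of length 3, 1 of length 4, 2 of length 5. Total 6.

6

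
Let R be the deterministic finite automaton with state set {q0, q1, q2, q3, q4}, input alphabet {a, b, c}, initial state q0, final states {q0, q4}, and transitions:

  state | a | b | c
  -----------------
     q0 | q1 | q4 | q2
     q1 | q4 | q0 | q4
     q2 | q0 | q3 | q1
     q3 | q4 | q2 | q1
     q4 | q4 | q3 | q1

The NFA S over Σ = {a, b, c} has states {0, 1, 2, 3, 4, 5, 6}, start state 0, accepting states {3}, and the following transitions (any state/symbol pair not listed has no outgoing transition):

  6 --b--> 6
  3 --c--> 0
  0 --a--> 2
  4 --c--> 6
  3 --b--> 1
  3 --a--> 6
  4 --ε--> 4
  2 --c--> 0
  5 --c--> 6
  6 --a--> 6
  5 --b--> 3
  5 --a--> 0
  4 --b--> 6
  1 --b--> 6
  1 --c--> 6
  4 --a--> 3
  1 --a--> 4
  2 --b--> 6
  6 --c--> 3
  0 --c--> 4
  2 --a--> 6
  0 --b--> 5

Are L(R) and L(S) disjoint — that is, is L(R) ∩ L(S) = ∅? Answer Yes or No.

The string ca is accepted by both R and S.
Hence L(R) ∩ L(S) ≠ ∅.

No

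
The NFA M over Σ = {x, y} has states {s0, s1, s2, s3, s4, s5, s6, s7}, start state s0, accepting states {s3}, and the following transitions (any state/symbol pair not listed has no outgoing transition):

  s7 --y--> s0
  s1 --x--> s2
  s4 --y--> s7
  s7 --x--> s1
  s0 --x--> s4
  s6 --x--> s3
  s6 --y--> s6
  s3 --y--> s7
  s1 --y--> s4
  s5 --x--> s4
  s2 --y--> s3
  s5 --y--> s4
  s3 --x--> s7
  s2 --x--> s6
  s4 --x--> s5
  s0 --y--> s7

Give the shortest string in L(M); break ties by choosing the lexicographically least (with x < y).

yxxy

A breadth-first search from s0 reaches an accepting state first via the path s0 → s7 → s1 → s2 → s3 on input yxxy.
No string of length < 4 is accepted (BFS exhausts all shorter strings without reaching an accepting state), and yxxy is the lexicographically least accepting string of length 4.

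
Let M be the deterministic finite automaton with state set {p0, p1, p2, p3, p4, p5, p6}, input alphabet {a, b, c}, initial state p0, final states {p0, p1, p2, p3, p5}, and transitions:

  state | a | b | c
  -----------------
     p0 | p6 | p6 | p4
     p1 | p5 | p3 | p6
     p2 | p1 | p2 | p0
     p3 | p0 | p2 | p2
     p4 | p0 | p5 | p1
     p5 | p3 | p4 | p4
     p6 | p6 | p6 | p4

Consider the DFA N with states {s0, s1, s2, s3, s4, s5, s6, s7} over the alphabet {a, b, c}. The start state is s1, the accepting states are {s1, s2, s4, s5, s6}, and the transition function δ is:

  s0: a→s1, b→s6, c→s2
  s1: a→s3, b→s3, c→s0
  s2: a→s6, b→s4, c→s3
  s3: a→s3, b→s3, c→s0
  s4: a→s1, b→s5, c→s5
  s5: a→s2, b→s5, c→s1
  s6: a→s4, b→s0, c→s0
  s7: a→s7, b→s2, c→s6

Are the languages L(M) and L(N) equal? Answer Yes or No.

Yes

Exploring the product automaton M × N from the start pair (p0, s1), following both machines on each input symbol, reaches 7 state pairs: (p0, s1), (p6, s3), (p4, s0), (p5, s6), (p1, s2), (p3, s4), (p2, s5).
M accepts in {p0, p1, p2, p3, p5} and N accepts in {s1, s2, s4, s5, s6}. In every reachable pair the two components are either both accepting — (p0, s1), (p5, s6), (p1, s2), (p3, s4), (p2, s5) — or both non-accepting, so no string is accepted by exactly one of the machines: L(M) \ L(N) and L(N) \ L(M) are both empty.
Hence every string is accepted by M iff it is accepted by N, and the two languages coincide.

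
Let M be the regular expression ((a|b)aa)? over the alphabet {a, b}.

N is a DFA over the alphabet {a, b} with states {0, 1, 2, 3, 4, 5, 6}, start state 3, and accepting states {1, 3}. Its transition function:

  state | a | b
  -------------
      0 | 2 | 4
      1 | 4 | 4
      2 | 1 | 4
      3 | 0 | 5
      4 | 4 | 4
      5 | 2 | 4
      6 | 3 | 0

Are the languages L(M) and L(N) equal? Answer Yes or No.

Converting the expression M to a DFA (subset construction, then merging equivalent states) gives the minimal DFA with states {m0, m1, m2, m3, m4}, start state m0, accepting states {m0, m4} and transitions m0: a→m1, b→m1; m1: a→m2, b→m3; m2: a→m4, b→m3; m3: a→m3, b→m3; m4: a→m3, b→m3.
Exploring the product automaton M × N from the start pair (m0, 3), following both machines on each input symbol, reaches 6 state pairs: (m0, 3), (m1, 0), (m1, 5), (m2, 2), (m3, 4), (m4, 1).
M accepts in {m0, m4} and N accepts in {1, 3}. In every reachable pair the two components are either both accepting — (m0, 3), (m4, 1) — or both non-accepting, so no string is accepted by exactly one of the machines: L(M) \ L(N) and L(N) \ L(M) are both empty.
Hence every string is accepted by M iff it is accepted by N, and the two languages coincide.

Yes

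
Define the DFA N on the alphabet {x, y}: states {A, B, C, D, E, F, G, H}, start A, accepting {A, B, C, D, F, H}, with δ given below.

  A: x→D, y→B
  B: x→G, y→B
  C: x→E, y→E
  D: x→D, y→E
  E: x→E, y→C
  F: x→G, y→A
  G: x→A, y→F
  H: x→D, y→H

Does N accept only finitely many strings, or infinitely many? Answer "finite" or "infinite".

infinite

State B is reachable from the start and can reach an accepting state, and it lies on the cycle B → B.
Traversing that cycle any number of times yields accepted strings of unbounded length, so the language is infinite.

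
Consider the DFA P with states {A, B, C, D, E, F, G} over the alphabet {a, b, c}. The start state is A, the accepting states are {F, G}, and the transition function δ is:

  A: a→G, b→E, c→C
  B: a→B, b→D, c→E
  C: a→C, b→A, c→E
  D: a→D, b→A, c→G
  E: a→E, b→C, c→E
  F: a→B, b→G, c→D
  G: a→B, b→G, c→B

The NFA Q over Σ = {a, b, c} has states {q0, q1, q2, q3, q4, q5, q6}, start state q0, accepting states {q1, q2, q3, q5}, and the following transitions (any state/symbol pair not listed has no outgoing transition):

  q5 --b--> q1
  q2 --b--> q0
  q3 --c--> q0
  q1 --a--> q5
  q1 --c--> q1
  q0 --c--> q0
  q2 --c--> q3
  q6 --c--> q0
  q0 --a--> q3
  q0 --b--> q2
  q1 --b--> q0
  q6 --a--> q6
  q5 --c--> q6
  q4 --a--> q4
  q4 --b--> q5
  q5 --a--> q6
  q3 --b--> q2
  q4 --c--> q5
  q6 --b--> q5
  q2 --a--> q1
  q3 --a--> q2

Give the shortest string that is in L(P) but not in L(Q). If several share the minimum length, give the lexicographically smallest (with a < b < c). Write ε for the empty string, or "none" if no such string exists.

The string abb is accepted by P but not by Q.
No shorter string lies in the difference, and abb is the lexicographically first length-3 string in L(P) \ L(Q).

abb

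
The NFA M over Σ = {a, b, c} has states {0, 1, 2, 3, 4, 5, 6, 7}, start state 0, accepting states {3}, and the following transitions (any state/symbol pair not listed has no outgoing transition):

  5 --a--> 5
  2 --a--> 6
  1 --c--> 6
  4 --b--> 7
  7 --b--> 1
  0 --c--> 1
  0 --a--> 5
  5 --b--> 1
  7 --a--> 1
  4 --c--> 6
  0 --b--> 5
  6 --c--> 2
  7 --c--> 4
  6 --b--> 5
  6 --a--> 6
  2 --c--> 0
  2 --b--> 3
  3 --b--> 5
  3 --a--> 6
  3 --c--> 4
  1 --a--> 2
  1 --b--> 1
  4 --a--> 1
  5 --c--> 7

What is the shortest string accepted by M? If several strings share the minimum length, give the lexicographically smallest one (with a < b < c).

cab

A breadth-first search from 0 reaches an accepting state first via the path 0 → 1 → 2 → 3 on input cab.
No string of length < 3 is accepted (BFS exhausts all shorter strings without reaching an accepting state), and cab is the lexicographically least accepting string of length 3.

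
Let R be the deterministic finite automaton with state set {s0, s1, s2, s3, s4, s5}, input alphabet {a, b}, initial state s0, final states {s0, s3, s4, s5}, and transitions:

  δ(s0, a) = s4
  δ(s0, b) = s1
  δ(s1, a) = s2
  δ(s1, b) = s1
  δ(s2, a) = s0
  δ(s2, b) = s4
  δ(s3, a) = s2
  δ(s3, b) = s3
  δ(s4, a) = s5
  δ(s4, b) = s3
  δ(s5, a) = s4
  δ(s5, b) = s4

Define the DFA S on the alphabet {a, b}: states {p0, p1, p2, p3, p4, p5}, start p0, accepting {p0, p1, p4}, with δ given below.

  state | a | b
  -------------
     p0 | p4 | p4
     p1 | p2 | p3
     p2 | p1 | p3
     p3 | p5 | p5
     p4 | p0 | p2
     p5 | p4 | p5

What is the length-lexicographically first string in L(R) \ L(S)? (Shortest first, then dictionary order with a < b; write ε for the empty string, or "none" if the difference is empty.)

ab

The string ab is accepted by R but not by S.
No shorter string lies in the difference, and ab is the lexicographically first length-2 string in L(R) \ L(S).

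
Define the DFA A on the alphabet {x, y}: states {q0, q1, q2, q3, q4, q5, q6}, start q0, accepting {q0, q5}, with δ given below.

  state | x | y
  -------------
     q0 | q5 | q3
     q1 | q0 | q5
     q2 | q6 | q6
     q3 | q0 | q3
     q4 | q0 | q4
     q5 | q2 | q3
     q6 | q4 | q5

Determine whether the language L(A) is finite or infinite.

infinite

State q0 is reachable from the start and can reach an accepting state, and it lies on the cycle q0 → q3 → q0.
Traversing that cycle any number of times yields accepted strings of unbounded length, so the language is infinite.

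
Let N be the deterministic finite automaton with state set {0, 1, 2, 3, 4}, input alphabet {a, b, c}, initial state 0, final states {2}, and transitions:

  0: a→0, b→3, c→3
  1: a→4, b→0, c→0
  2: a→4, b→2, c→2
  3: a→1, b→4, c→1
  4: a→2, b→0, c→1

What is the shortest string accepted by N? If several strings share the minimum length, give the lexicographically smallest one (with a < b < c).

A breadth-first search from 0 reaches an accepting state first via the path 0 → 3 → 4 → 2 on input bba.
No string of length < 3 is accepted (BFS exhausts all shorter strings without reaching an accepting state), and bba is the lexicographically least accepting string of length 3.

bba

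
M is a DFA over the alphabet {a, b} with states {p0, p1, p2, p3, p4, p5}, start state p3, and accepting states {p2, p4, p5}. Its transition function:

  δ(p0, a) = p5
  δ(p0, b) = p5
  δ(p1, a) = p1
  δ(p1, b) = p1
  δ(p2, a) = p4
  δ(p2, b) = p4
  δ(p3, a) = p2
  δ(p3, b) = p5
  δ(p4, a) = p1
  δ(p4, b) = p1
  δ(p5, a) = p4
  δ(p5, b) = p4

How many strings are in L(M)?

The useful subgraph on states {p2, p3, p4, p5} is acyclic, so L(M) is finite; the longest accepting path visits 3 useful states, giving maximum string length 2.
Counting accepting paths from p3 by length: 2 of length 1, 4 of length 2. Total 6.

6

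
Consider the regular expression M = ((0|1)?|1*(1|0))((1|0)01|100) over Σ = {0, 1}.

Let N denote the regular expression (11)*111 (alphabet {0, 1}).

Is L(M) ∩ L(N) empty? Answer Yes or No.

Yes

Converting the expression M to a DFA (subset construction, then merging equivalent states) gives the minimal DFA with states {m0, m1, m2, m3, m4, m5, m6, m7, m8, m9, m10, m11}, start state m0, accepting states {m7, m10, m11} and transitions m0: 0→m1, 1→m2; m1: 0→m3, 1→m4; m2: 0→m5, 1→m2; m3: 0→m6, 1→m7; m4: 0→m8, 1→m9; m5: 0→m10, 1→m11; m6: 0→m9, 1→m7; m7: 0→m9, 1→m9; m8: 0→m7, 1→m7; m9: 0→m9, 1→m9; m10: 0→m6, 1→m7; m11: 0→m8, 1→m9.
Converting the expression N to a DFA (subset construction, then merging equivalent states) gives the minimal DFA with states {n0, n1, n2, n3, n4}, start state n0, accepting states {n4} and transitions n0: 0→n1, 1→n2; n1: 0→n1, 1→n1; n2: 0→n1, 1→n3; n3: 0→n1, 1→n4; n4: 0→n1, 1→n3.
Exploring the product automaton M × N from the start pair (m0, n0), following both machines on each input symbol, reaches 14 state pairs: (m0, n0), (m1, n1), (m2, n2), (m3, n1), (m4, n1), (m5, n1), (m2, n3), (m6, n1), (m7, n1), (m8, n1), (m9, n1), (m10, n1), (m11, n1), (m2, n4).
M accepts in {m7, m10, m11} and N accepts in {n4}; no reachable pair has both components accepting, so no string drives both machines to acceptance simultaneously and L(M) ∩ L(N) = ∅.
So no string is accepted by both, and the intersection is empty.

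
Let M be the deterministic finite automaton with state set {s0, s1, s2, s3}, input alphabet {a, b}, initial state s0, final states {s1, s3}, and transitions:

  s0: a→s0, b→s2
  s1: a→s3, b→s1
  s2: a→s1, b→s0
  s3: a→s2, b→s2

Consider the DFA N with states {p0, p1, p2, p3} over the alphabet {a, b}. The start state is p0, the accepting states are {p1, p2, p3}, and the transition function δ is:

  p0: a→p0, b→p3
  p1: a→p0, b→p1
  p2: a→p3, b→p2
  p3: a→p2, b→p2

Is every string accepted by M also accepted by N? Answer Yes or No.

Yes

Exploring the product automaton M × N from the start pair (s0, p0), following both machines on each input symbol, reaches 9 state pairs: (s0, p0), (s2, p3), (s1, p2), (s0, p2), (s3, p3), (s0, p3), (s2, p2), (s1, p3), (s3, p2).
M accepts in {s1, s3} and N accepts in {p1, p2, p3}. The reachable pairs whose M-component is accepting are (s1, p2), (s3, p3), (s1, p3), (s3, p2); in each of them the N-component is accepting too, so the product for L(M) \ L(N) (M-component accepting, N-component rejecting) has no reachable accepting pair and the difference is empty.
Hence every string in L(M) is also in L(N).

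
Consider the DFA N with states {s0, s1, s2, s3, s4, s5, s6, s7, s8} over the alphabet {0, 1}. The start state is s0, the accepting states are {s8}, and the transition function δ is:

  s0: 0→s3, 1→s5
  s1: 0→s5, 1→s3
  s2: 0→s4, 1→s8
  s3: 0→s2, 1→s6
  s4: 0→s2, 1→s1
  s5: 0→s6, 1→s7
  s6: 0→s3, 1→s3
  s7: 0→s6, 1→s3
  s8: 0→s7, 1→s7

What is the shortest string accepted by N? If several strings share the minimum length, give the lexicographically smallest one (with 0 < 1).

001

A breadth-first search from s0 reaches an accepting state first via the path s0 → s3 → s2 → s8 on input 001.
No string of length < 3 is accepted (BFS exhausts all shorter strings without reaching an accepting state), and 001 is the lexicographically least accepting string of length 3.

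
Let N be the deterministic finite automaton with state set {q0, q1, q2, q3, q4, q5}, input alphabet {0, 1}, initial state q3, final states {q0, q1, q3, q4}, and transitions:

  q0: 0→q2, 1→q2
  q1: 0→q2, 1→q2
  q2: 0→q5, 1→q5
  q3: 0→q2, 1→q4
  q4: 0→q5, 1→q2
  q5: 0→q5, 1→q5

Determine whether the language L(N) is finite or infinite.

finite

The useful states (reachable from q3 and able to reach an accepting state) are {q3, q4}.
Restricted to these states the transition graph has no cycle, so every accepting path has bounded length and L is finite.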